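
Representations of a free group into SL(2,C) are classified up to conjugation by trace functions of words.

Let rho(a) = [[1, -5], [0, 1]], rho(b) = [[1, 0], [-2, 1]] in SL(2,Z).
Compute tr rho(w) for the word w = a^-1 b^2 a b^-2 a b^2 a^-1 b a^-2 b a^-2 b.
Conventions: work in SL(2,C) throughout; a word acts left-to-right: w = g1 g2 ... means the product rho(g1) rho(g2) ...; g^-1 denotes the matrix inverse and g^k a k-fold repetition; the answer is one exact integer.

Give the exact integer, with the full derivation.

rho(a^-1) = [[1, 5], [0, 1]]
... * rho(b) = [[1, 0], [-2, 1]]  ->  [[-9, 5], [-2, 1]]
... * rho(b) = [[1, 0], [-2, 1]]  ->  [[-19, 5], [-4, 1]]
... * rho(a) = [[1, -5], [0, 1]]  ->  [[-19, 100], [-4, 21]]
... * rho(b^-1) = [[1, 0], [2, 1]]  ->  [[181, 100], [38, 21]]
... * rho(b^-1) = [[1, 0], [2, 1]]  ->  [[381, 100], [80, 21]]
... * rho(a) = [[1, -5], [0, 1]]  ->  [[381, -1805], [80, -379]]
... * rho(b) = [[1, 0], [-2, 1]]  ->  [[3991, -1805], [838, -379]]
... * rho(b) = [[1, 0], [-2, 1]]  ->  [[7601, -1805], [1596, -379]]
... * rho(a^-1) = [[1, 5], [0, 1]]  ->  [[7601, 36200], [1596, 7601]]
... * rho(b) = [[1, 0], [-2, 1]]  ->  [[-64799, 36200], [-13606, 7601]]
... * rho(a^-1) = [[1, 5], [0, 1]]  ->  [[-64799, -287795], [-13606, -60429]]
... * rho(a^-1) = [[1, 5], [0, 1]]  ->  [[-64799, -611790], [-13606, -128459]]
... * rho(b) = [[1, 0], [-2, 1]]  ->  [[1158781, -611790], [243312, -128459]]
... * rho(a^-1) = [[1, 5], [0, 1]]  ->  [[1158781, 5182115], [243312, 1088101]]
... * rho(a^-1) = [[1, 5], [0, 1]]  ->  [[1158781, 10976020], [243312, 2304661]]
... * rho(b) = [[1, 0], [-2, 1]]  ->  [[-20793259, 10976020], [-4366010, 2304661]]
tr = -20793259 + 2304661 = -18488598

-18488598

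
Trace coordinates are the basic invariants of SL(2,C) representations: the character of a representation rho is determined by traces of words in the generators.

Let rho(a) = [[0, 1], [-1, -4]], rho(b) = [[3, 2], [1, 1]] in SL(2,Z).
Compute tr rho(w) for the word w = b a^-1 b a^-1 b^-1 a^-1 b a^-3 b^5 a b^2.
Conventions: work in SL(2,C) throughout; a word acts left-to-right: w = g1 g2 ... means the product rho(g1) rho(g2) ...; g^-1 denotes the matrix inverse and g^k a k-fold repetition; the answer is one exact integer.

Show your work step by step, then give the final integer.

-743676611

rho(b) = [[3, 2], [1, 1]]
... * rho(a^-1) = [[-4, -1], [1, 0]]  ->  [[-10, -3], [-3, -1]]
... * rho(b) = [[3, 2], [1, 1]]  ->  [[-33, -23], [-10, -7]]
... * rho(a^-1) = [[-4, -1], [1, 0]]  ->  [[109, 33], [33, 10]]
... * rho(b^-1) = [[1, -2], [-1, 3]]  ->  [[76, -119], [23, -36]]
... * rho(a^-1) = [[-4, -1], [1, 0]]  ->  [[-423, -76], [-128, -23]]
... * rho(b) = [[3, 2], [1, 1]]  ->  [[-1345, -922], [-407, -279]]
... * rho(a^-1) = [[-4, -1], [1, 0]]  ->  [[4458, 1345], [1349, 407]]
... * rho(a^-1) = [[-4, -1], [1, 0]]  ->  [[-16487, -4458], [-4989, -1349]]
... * rho(a^-1) = [[-4, -1], [1, 0]]  ->  [[61490, 16487], [18607, 4989]]
... * rho(b) = [[3, 2], [1, 1]]  ->  [[200957, 139467], [60810, 42203]]
... * rho(b) = [[3, 2], [1, 1]]  ->  [[742338, 541381], [224633, 163823]]
... * rho(b) = [[3, 2], [1, 1]]  ->  [[2768395, 2026057], [837722, 613089]]
... * rho(b) = [[3, 2], [1, 1]]  ->  [[10331242, 7562847], [3126255, 2288533]]
... * rho(b) = [[3, 2], [1, 1]]  ->  [[38556573, 28225331], [11667298, 8541043]]
... * rho(a) = [[0, 1], [-1, -4]]  ->  [[-28225331, -74344751], [-8541043, -22496874]]
... * rho(b) = [[3, 2], [1, 1]]  ->  [[-159020744, -130795413], [-48120003, -39578960]]
... * rho(b) = [[3, 2], [1, 1]]  ->  [[-607857645, -448836901], [-183938969, -135818966]]
tr = -607857645 + -135818966 = -743676611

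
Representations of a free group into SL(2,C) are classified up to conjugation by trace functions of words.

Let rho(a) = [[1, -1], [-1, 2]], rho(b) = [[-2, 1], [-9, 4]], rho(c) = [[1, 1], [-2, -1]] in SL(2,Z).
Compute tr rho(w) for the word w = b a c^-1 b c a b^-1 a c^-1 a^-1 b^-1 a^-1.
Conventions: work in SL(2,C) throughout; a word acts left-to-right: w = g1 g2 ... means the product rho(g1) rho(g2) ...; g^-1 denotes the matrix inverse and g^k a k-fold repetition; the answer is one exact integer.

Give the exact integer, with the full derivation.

488748

rho(b) = [[-2, 1], [-9, 4]]
... * rho(a) = [[1, -1], [-1, 2]]  ->  [[-3, 4], [-13, 17]]
... * rho(c^-1) = [[-1, -1], [2, 1]]  ->  [[11, 7], [47, 30]]
... * rho(b) = [[-2, 1], [-9, 4]]  ->  [[-85, 39], [-364, 167]]
... * rho(c) = [[1, 1], [-2, -1]]  ->  [[-163, -124], [-698, -531]]
... * rho(a) = [[1, -1], [-1, 2]]  ->  [[-39, -85], [-167, -364]]
... * rho(b^-1) = [[4, -1], [9, -2]]  ->  [[-921, 209], [-3944, 895]]
... * rho(a) = [[1, -1], [-1, 2]]  ->  [[-1130, 1339], [-4839, 5734]]
... * rho(c^-1) = [[-1, -1], [2, 1]]  ->  [[3808, 2469], [16307, 10573]]
... * rho(a^-1) = [[2, 1], [1, 1]]  ->  [[10085, 6277], [43187, 26880]]
... * rho(b^-1) = [[4, -1], [9, -2]]  ->  [[96833, -22639], [414668, -96947]]
... * rho(a^-1) = [[2, 1], [1, 1]]  ->  [[171027, 74194], [732389, 317721]]
tr = 171027 + 317721 = 488748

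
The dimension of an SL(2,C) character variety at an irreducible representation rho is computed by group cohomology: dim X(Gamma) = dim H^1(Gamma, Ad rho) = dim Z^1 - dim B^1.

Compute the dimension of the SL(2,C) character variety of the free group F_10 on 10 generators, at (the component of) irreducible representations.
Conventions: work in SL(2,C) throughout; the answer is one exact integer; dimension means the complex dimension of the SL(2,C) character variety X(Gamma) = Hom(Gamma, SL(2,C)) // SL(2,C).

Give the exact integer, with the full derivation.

Here Gamma is free of rank 10 — no relator constrains a cocycle.
So Z^1 = (sl_2)^10 in full: dim Z^1 = 30.
At an irreducible rho the centralizer of the image in sl_2 is 0, so the coboundary map sl_2 -> Z^1 is injective: dim B^1 = 3.
dim H^1 = 30 - 3 = 27, which is dim X.

27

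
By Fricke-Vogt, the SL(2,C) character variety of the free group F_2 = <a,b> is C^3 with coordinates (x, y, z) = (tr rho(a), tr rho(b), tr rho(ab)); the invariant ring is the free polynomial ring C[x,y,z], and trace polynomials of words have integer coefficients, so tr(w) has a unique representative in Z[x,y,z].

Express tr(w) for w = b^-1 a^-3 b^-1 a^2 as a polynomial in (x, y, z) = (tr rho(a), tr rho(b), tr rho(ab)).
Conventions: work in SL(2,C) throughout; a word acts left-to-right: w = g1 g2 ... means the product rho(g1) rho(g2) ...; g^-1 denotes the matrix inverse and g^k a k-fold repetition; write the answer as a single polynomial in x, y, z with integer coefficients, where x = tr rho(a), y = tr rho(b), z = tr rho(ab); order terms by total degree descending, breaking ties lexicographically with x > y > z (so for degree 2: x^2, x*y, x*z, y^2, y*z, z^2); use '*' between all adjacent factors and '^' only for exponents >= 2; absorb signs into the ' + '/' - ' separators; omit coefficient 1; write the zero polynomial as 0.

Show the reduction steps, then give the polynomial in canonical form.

use: tr(b^-1) = tr(b) = y
use: tr(a^2 b) = tr(a) tr(b a) - tr(b) = x*z - y
tr(a^2) = tr(a) tr(a) - tr(1) = x^2 - 2
tr(b a^2 b) = tr(b) tr(a^2 b) - tr(a^2) = x*y*z - x^2 - y^2 + 2
apply: tr(b a b a) = tr(b a) tr(b a) - tr(1)   [split at repeated b] = z^2 - 2
tr(b a b) = tr(b) tr(a b) - tr(a) = y*z - x
tr(b a^2 b a) = tr(a) tr(b a b a) - tr(b a b) = x*z^2 - y*z - x
apply: tr(a^-1 b a^2 b) = tr(b a^2 b) tr(a) - tr(b a^2 b a) = x^2*y*z - x^3 - x*y^2 - x*z^2 + y*z + 3*x
tr(a^2 b a^-2 b) = tr(a^-1 b a^2 b) tr(a) - tr(a^-1 b a^2 b a) = x^3*y*z - x^4 - x^2*y^2 - x^2*z^2 + 4*x^2 + y^2 - 2
apply: tr(a^-2 b^-1 a^2 b) = tr(a^2 b a^-2) tr(b) - tr(a^2 b a^-2 b) = -x^3*y*z + x^4 + x^2*y^2 + x^2*z^2 - 4*x^2 + 2
tr(a^-1 b^-1 a^2 b^-1 a^-1) = tr(a^-2 b^-1 a^2) tr(b) - tr(a^-2 b^-1 a^2 b) = x^3*y*z - x^4 - x^2*y^2 - x^2*z^2 + 4*x^2 + y^2 - 2
use: tr(a b^-1) = tr(a) tr(b) - tr(a b) = x*y - z
apply: tr(a b a^2) = tr(a) tr(a b a) - tr(a b) = x^2*z - x*y - z
tr(b a^2 b^-1 a) = tr(a b a^2) tr(b) - tr(a b a^2 b) = x^2*y*z - x*y^2 - x*z^2 + x
tr(a^2 b^-1 a^-1 b) = tr(b a^2 b^-1) tr(a) - tr(b a^2 b^-1 a) = -x^2*y*z + x^3 + x*y^2 + x*z^2 - 3*x
use: tr(a^-1 b^-1 a^2 b^-1) = tr(a^2 b^-1 a^-1) tr(b) - tr(a^2 b^-1 a^-1 b) = x^2*y*z - x^3 - x*z^2 - y*z + 3*x
apply: tr(b^-1 a^-3 b^-1 a^2) = tr(a^-1 b^-1 a^2 b^-1 a^-1) tr(a) - tr(a^-1 b^-1 a^2 b^-1) = x^4*y*z - x^5 - x^3*y^2 - x^3*z^2 - x^2*y*z + 5*x^3 + x*y^2 + x*z^2 + y*z - 5*x

x^4*y*z - x^5 - x^3*y^2 - x^3*z^2 - x^2*y*z + 5*x^3 + x*y^2 + x*z^2 + y*z - 5*x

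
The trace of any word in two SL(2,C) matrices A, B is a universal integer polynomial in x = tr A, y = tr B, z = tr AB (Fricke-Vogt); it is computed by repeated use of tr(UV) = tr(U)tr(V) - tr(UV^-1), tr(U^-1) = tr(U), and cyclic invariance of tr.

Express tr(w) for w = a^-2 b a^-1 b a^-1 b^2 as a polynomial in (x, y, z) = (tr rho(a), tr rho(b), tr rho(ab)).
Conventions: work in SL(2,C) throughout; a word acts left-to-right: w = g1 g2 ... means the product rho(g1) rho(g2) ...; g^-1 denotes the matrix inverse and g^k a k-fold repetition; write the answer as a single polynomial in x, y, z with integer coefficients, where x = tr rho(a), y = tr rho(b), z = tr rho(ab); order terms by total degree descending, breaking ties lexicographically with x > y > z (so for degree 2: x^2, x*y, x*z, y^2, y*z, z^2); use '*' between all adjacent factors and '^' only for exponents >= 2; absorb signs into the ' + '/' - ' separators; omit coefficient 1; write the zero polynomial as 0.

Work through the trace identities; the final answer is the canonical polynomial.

x^4*y^4 - 3*x^3*y^3*z - x^4*y^2 - x^2*y^4 + 3*x^2*y^2*z^2 + 2*x^3*y*z + 2*x*y^3*z - x*y*z^3 - x^2*z^2 - y^2*z^2 - x*y*z + x^2 + y^2 + z^2 - 2

reduce: tr(b^2) = tr(b) * tr(b) - tr(1)   [square of b] = y^2 - 2
tr(b^3) = tr(b) * tr(b^2) - tr(b)   [square of b] = y^3 - 3*y
tr(b^4) = tr(b) * tr(b^3) - tr(b^2)   [square of b] = y^4 - 4*y^2 + 2
tr(b a b) = tr(b) * tr(a b) - tr(a)   [square of b] = y*z - x
reduce: tr(a b^3) = tr(b) * tr(b a b) - tr(b a)   [square of b] = y^2*z - x*y - z
tr(b^4 a) = tr(b) * tr(a b^3) - tr(a b^2)   [square of b] = y^3*z - x*y^2 - 2*y*z + x
so tr(b a^-1 b^3) = tr(b^4) * tr(a) - tr(b^4 a)   [inverse elimination on a] = x*y^4 - y^3*z - 3*x*y^2 + 2*y*z + x
reduce: tr(a b a b) = tr(a b) * tr(a b) - tr(1)   [split at a repeated a] = z^2 - 2
tr(a b a) = tr(a) * tr(b a) - tr(b)   [square of a] = x*z - y
reduce: tr(a b a b^2) = tr(b) * tr(a b a b) - tr(a b a)   [square of b] = y*z^2 - x*z - y
reduce: tr(b^3 a b a) = tr(b) * tr(a b a b^2) - tr(a b a b)   [square of b] = y^2*z^2 - x*y*z - y^2 - z^2 + 2
reduce: tr(b a^-1 b^3 a) = tr(b^3 a b) * tr(a) - tr(b^3 a b a)   [inverse elimination on a] = x*y^3*z - x^2*y^2 - y^2*z^2 - x*y*z + x^2 + y^2 + z^2 - 2
tr(b^2 a^-1 b a^-1 b) = tr(b a^-1 b^3) * tr(a) - tr(b a^-1 b^3 a)   [inverse elimination on a] = x^2*y^4 - 2*x*y^3*z - 2*x^2*y^2 + y^2*z^2 + 3*x*y*z - y^2 - z^2 + 2
tr(a b^2 a) = tr(a) * tr(b^2 a) - tr(b^2)   [square of a] = x*y*z - x^2 - y^2 + 2
so tr(b^2 a b^2 a) = tr(b) * tr(a b^2 a b) - tr(a b^2 a)   [square of b] = y^2*z^2 - 2*x*y*z + x^2 - 2
tr(b a b^2 a^-1 b) = tr(b^2 a b^2) * tr(a) - tr(b^2 a b^2 a)   [inverse elimination on a] = x*y^3*z - x^2*y^2 - y^2*z^2 + 2
reduce: tr(a b a b a b) = tr(b a) * tr(b a b a) - tr(b^-1 a^-1)   [split at a repeated b] = z^3 - 3*z
reduce: tr(a b a b a) = tr(a) * tr(b a b a) - tr(b a b)   [square of a] = x*z^2 - y*z - x
reduce: tr(b a b a b^2 a) = tr(b) * tr(a b a b a b) - tr(a b a b a)   [square of b] = y*z^3 - x*z^2 - 2*y*z + x
tr(b a b^2 a^-1 b a) = tr(b a b a b^2) * tr(a) - tr(b a b a b^2 a)   [inverse elimination on a] = x*y^2*z^2 - x^2*y*z - y*z^3 - x*y^2 + 2*y*z + x
so tr(b^2 a^-1 b a^-1 b a) = tr(b a b^2 a^-1 b) * tr(a) - tr(b a b^2 a^-1 b a)   [inverse elimination on a] = x^2*y^3*z - x^3*y^2 - 2*x*y^2*z^2 + x^2*y*z + y*z^3 + x*y^2 - 2*y*z + x
tr(b a^-1 b a^-1 b^2 a^-1) = tr(b^2 a^-1 b a^-1 b) * tr(a) - tr(b^2 a^-1 b a^-1 b a)   [inverse elimination on a] = x^3*y^4 - 3*x^2*y^3*z - x^3*y^2 + 3*x*y^2*z^2 + 2*x^2*y*z - y*z^3 - 2*x*y^2 - x*z^2 + 2*y*z + x
tr(a^-2 b a^-1 b a^-1 b^2) = tr(b a^-1 b a^-1 b^2 a^-1) * tr(a) - tr(b a^-1 b a^-1 b^2)   [inverse elimination on a] = x^4*y^4 - 3*x^3*y^3*z - x^4*y^2 - x^2*y^4 + 3*x^2*y^2*z^2 + 2*x^3*y*z + 2*x*y^3*z - x*y*z^3 - x^2*z^2 - y^2*z^2 - x*y*z + x^2 + y^2 + z^2 - 2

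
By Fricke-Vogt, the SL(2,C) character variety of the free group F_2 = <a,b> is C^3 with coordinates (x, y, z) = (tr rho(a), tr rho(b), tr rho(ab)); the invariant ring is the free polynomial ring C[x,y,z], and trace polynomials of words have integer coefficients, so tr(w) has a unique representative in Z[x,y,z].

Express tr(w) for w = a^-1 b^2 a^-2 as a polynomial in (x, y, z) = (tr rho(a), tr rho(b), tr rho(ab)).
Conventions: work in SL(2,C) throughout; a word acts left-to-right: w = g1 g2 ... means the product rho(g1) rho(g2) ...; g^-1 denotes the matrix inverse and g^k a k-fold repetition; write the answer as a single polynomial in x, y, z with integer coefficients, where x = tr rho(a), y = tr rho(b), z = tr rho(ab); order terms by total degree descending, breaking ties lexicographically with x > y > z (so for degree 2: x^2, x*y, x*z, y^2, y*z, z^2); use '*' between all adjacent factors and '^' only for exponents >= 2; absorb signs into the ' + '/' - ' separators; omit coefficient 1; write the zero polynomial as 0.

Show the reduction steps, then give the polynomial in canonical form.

x^3*y^2 - x^2*y*z - x^3 - 2*x*y^2 + y*z + 3*x

next, tr(b^2) = tr(b) * tr(b) - tr(1)   [square of b] = y^2 - 2
tr(b^2 a) = tr(b) * tr(a b) - tr(a)   [square of b] = y*z - x
tr(a^-1 b^2) = tr(b^2) * tr(a) - tr(b^2 a)   [inverse elimination on a] = x*y^2 - y*z - x
tr(b^2 a^-2) = tr(a^-1 b^2) * tr(a) - tr(a^-1 b^2 a)   [inverse elimination on a] = x^2*y^2 - x*y*z - x^2 - y^2 + 2
tr(a^-1 b^2 a^-2) = tr(b^2 a^-2) * tr(a) - tr(b^2 a^-1)   [inverse elimination on a] = x^3*y^2 - x^2*y*z - x^3 - 2*x*y^2 + y*z + 3*x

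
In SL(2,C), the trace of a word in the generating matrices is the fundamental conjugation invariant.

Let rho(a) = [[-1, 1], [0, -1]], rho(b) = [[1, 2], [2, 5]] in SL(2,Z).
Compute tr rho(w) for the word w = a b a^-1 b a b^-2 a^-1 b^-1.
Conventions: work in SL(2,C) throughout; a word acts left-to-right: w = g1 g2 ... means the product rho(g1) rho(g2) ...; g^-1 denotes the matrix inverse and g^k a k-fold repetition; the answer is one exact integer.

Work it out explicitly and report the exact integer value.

-666

rho(a) = [[-1, 1], [0, -1]]
... * rho(b) = [[1, 2], [2, 5]]  ->  [[1, 3], [-2, -5]]
... * rho(a^-1) = [[-1, -1], [0, -1]]  ->  [[-1, -4], [2, 7]]
... * rho(b) = [[1, 2], [2, 5]]  ->  [[-9, -22], [16, 39]]
... * rho(a) = [[-1, 1], [0, -1]]  ->  [[9, 13], [-16, -23]]
... * rho(b^-1) = [[5, -2], [-2, 1]]  ->  [[19, -5], [-34, 9]]
... * rho(b^-1) = [[5, -2], [-2, 1]]  ->  [[105, -43], [-188, 77]]
... * rho(a^-1) = [[-1, -1], [0, -1]]  ->  [[-105, -62], [188, 111]]
... * rho(b^-1) = [[5, -2], [-2, 1]]  ->  [[-401, 148], [718, -265]]
tr = -401 + -265 = -666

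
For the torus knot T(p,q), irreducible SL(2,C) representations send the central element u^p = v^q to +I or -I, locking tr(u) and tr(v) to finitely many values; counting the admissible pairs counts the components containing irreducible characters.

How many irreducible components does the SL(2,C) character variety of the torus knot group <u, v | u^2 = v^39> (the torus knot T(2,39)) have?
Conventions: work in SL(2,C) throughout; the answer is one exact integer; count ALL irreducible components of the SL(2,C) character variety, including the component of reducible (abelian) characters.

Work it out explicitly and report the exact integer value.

20

In the torus knot group T(2,39), u^2 = v^39 is central, so an irreducible representation sends it to +I or -I (Schur).
So on each irreducible component the traces are pinned: tr(u) = 2*cos(pi*alpha/2) with 1 <= alpha <= 1, tr(v) = 2*cos(pi*beta/39) with 1 <= beta <= 38.
u^2 = (-1)^alpha I and v^39 = (-1)^beta I must agree, so alpha and beta have equal parity.
count pairs: odd alpha (1 choices) x odd beta (19), plus even alpha (0) x even beta (19): 1*19 + 0*19 = 19.
That is 19 components of irreducible characters, and with the reducible (abelian) component the total is 20.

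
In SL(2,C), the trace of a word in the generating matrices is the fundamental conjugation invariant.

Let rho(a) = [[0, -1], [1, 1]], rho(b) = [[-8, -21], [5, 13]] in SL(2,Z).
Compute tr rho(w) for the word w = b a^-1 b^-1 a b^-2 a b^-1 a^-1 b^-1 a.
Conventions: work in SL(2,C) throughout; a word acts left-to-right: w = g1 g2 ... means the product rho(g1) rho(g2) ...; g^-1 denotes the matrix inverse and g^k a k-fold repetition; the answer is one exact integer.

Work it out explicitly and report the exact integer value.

rho(b) = [[-8, -21], [5, 13]]
... * rho(a^-1) = [[1, 1], [-1, 0]]  ->  [[13, -8], [-8, 5]]
... * rho(b^-1) = [[13, 21], [-5, -8]]  ->  [[209, 337], [-129, -208]]
... * rho(a) = [[0, -1], [1, 1]]  ->  [[337, 128], [-208, -79]]
... * rho(b^-1) = [[13, 21], [-5, -8]]  ->  [[3741, 6053], [-2309, -3736]]
... * rho(b^-1) = [[13, 21], [-5, -8]]  ->  [[18368, 30137], [-11337, -18601]]
... * rho(a) = [[0, -1], [1, 1]]  ->  [[30137, 11769], [-18601, -7264]]
... * rho(b^-1) = [[13, 21], [-5, -8]]  ->  [[332936, 538725], [-205493, -332509]]
... * rho(a^-1) = [[1, 1], [-1, 0]]  ->  [[-205789, 332936], [127016, -205493]]
... * rho(b^-1) = [[13, 21], [-5, -8]]  ->  [[-4339937, -6985057], [2678673, 4311280]]
... * rho(a) = [[0, -1], [1, 1]]  ->  [[-6985057, -2645120], [4311280, 1632607]]
tr = -6985057 + 1632607 = -5352450

-5352450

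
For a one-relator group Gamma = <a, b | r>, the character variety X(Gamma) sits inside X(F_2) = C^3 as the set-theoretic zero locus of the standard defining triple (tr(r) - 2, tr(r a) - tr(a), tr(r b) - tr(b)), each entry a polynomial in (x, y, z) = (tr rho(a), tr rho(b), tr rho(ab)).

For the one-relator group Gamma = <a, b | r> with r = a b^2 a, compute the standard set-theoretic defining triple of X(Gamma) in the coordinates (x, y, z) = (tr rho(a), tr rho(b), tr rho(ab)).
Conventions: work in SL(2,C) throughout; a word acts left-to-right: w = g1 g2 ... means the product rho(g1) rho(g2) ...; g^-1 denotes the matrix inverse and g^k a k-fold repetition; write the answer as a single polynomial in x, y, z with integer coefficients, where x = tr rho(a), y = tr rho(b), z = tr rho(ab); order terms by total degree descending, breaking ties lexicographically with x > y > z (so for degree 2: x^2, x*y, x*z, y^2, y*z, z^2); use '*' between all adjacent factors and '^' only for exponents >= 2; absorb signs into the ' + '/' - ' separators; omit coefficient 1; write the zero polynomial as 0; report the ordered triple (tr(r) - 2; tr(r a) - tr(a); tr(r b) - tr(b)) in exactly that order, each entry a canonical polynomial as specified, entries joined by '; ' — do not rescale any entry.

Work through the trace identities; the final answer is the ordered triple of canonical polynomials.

x*y*z - x^2 - y^2; x^2*y*z - x^3 - x*y^2 - y*z + 2*x; y*z^2 - x*z - 2*y

tr(a^2 b) = tr(a) tr(b a) - tr(b) = x*z - y
tr(a^2) = tr(a) tr(a) - tr(1) = x^2 - 2
reduce: tr(a b^2 a) = tr(b) tr(a^2 b) - tr(a^2) = x*y*z - x^2 - y^2 + 2
so tr(a b^2) = tr(b) tr(a b) - tr(a)  (reduce the b square) = y*z - x
tr(a b^2 a^2) = tr(a) tr(a b^2 a) - tr(a b^2)  (reduce the a square) = x^2*y*z - x^3 - x*y^2 - y*z + 3*x
so tr(a b a b) = tr(b a) tr(b a) - tr(1)  (split on b) = z^2 - 2
tr(a b^2 a b) = tr(b) tr(a b a b) - tr(a b a)  (reduce the b square) = y*z^2 - x*z - y
assemble the triple (tr(r) - 2; tr(r a) - x; tr(r b) - y)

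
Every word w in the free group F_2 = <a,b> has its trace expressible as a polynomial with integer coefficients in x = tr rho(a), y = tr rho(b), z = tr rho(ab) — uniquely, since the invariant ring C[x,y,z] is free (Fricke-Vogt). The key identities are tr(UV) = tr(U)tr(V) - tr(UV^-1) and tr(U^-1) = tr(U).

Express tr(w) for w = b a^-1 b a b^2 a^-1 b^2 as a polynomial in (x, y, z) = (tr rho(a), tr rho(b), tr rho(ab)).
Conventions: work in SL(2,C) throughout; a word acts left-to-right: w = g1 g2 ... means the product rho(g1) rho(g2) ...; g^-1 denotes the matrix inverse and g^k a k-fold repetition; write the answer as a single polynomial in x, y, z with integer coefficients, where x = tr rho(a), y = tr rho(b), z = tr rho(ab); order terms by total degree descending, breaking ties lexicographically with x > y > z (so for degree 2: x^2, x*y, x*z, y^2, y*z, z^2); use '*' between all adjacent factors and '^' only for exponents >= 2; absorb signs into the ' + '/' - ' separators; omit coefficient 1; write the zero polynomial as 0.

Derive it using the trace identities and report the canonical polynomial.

tr(a b^2) = tr(b) * tr(a b) - tr(a)  (reduce the b square) = y*z - x
tr(b a b^2) = tr(b) * tr(a b^2) - tr(a b)  (reduce the b square) = y^2*z - x*y - z
tr(b^2 a b^2) = tr(b) * tr(b a b^2) - tr(b a b)  (reduce the b square) = y^3*z - x*y^2 - 2*y*z + x
tr(a b^5) = tr(b) * tr(b^2 a b^2) - tr(b^2 a b)  (reduce the b square) = y^4*z - x*y^3 - 3*y^2*z + 2*x*y + z
tr(b a b^5) = tr(b) * tr(a b^5) - tr(a b^4)  (reduce the b square) = y^5*z - x*y^4 - 4*y^3*z + 3*x*y^2 + 3*y*z - x
tr(a b a b) = tr(b a) * tr(b a) - tr(1)  (split on b) = z^2 - 2
tr(a b a) = tr(a) * tr(b a) - tr(b)  (reduce the a square) = x*z - y
tr(a b a b^2) = tr(b) * tr(a b a b) - tr(a b a)  (reduce the b square) = y*z^2 - x*z - y
tr(a b a b^3) = tr(b) * tr(a b a b^2) - tr(a b a b)  (reduce the b square) = y^2*z^2 - x*y*z - y^2 - z^2 + 2
tr(b^3 a b a b) = tr(b) * tr(a b a b^3) - tr(a b a b^2)  (reduce the b square) = y^3*z^2 - x*y^2*z - y^3 - 2*y*z^2 + x*z + 3*y
tr(b a b^5 a) = tr(b) * tr(b^3 a b a b) - tr(b^3 a b a)  (reduce the b square) = y^4*z^2 - x*y^3*z - y^4 - 3*y^2*z^2 + 2*x*y*z + 4*y^2 + z^2 - 2
tr(b^3 a^-1 b a b^2) = tr(b a b^5) * tr(a) - tr(b a b^5 a)  (eliminate a^-1) = x*y^5*z - x^2*y^4 - y^4*z^2 - 3*x*y^3*z + 3*x^2*y^2 + y^4 + 3*y^2*z^2 + x*y*z - x^2 - 4*y^2 - z^2 + 2
tr(a^2) = tr(a) * tr(a) - tr(1)  (reduce the a square) = x^2 - 2
tr(a b^2 a) = tr(b) * tr(a^2 b) - tr(a^2)  (reduce the b square) = x*y*z - x^2 - y^2 + 2
tr(a b^2 a b^2) = tr(b) * tr(a b^2 a b) - tr(a b^2 a)  (reduce the b square) = y^2*z^2 - 2*x*y*z + x^2 - 2
tr(b^2 a b^2 a b) = tr(b) * tr(a b^2 a b^2) - tr(a b^2 a b)  (reduce the b square) = y^3*z^2 - 2*x*y^2*z + x^2*y - y*z^2 + x*z - y
tr(b a b^2 a b^3) = tr(b) * tr(b^2 a b^2 a b) - tr(b^2 a b^2 a)  (reduce the b square) = y^4*z^2 - 2*x*y^3*z + x^2*y^2 - 2*y^2*z^2 + 3*x*y*z - x^2 - y^2 + 2
tr(a b a b a b) = tr(a b) * tr(a b a b) - tr(a^-1 b^-1)  (split on a) = z^3 - 3*z
tr(a b a b a) = tr(a) * tr(b a b a) - tr(b a b)  (reduce the a square) = x*z^2 - y*z - x
tr(a b a b^2 a b) = tr(b) * tr(a b a b a b) - tr(a b a b a)  (reduce the b square) = y*z^3 - x*z^2 - 2*y*z + x
tr(a b a b^2 a) = tr(a) * tr(b a b^2 a) - tr(b a b^2)  (reduce the a square) = x*y*z^2 - x^2*z - y^2*z + z
tr(a b a b^2 a b^2) = tr(b) * tr(a b a b^2 a b) - tr(a b a b^2 a)  (reduce the b square) = y^2*z^3 - 2*x*y*z^2 + x^2*z - y^2*z + x*y - z
tr(b a b^2 a b^3 a) = tr(b) * tr(a b a b^2 a b^2) - tr(a b a b^2 a b)  (reduce the b square) = y^3*z^3 - 2*x*y^2*z^2 + x^2*y*z - y^3*z - y*z^3 + x*y^2 + x*z^2 + y*z - x
tr(b^3 a^-1 b a b^2 a) = tr(b a b^2 a b^3) * tr(a) - tr(b a b^2 a b^3 a)  (eliminate a^-1) = x*y^4*z^2 - 2*x^2*y^3*z - y^3*z^3 + x^3*y^2 + 2*x^2*y*z + y^3*z + y*z^3 - x^3 - 2*x*y^2 - x*z^2 - y*z + 3*x
tr(b a^-1 b a b^2 a^-1 b^2) = tr(b^3 a^-1 b a b^2) * tr(a) - tr(b^3 a^-1 b a b^2 a)  (eliminate a^-1) = x^2*y^5*z - x^3*y^4 - 2*x*y^4*z^2 - x^2*y^3*z + y^3*z^3 + 2*x^3*y^2 + x*y^4 + 3*x*y^2*z^2 - x^2*y*z - y^3*z - y*z^3 - 2*x*y^2 + y*z - x

x^2*y^5*z - x^3*y^4 - 2*x*y^4*z^2 - x^2*y^3*z + y^3*z^3 + 2*x^3*y^2 + x*y^4 + 3*x*y^2*z^2 - x^2*y*z - y^3*z - y*z^3 - 2*x*y^2 + y*z - x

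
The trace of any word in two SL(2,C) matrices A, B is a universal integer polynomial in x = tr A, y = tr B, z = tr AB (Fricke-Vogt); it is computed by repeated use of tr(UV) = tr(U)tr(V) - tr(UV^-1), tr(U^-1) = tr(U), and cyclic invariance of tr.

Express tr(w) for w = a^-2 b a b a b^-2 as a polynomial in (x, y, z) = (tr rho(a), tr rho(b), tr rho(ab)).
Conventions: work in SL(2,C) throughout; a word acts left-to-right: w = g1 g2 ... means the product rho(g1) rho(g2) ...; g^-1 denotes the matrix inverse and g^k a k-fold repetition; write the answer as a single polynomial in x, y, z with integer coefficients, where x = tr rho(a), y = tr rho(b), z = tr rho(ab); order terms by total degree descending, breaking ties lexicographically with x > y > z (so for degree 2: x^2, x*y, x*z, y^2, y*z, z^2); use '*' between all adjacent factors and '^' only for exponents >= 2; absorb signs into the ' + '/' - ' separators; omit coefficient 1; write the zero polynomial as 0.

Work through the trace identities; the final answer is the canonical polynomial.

trace(a b a) = trace(a) * trace(b a) - trace(b)   [square of a] = x*z - y
reduce: trace(b a b a) = trace(b a) * trace(b a) - trace(1)   [split at a repeated b] = z^2 - 2
reduce: trace(b a b) = trace(b) * trace(a b) - trace(a)   [square of b] = y*z - x
trace(a b a b a) = trace(a) * trace(b a b a) - trace(b a b)   [square of a] = x*z^2 - y*z - x
trace(a b a b a b) = trace(b a b a) * trace(b a) - trace(a b)   [split at a repeated b] = z^3 - 3*z
trace(b a b a b^-1 a) = trace(a b a b a) * trace(b) - trace(a b a b a b)   [inverse elimination on b] = x*y*z^2 - y^2*z - z^3 - x*y + 3*z
so trace(b^-1 a^-1 b a b a) = trace(b a b a b^-1) * trace(a) - trace(b a b a b^-1 a)   [inverse elimination on a] = -x*y*z^2 + x^2*z + y^2*z + z^3 - 3*z
trace(b a b a b^-2 a^-1) = trace(b^-1 a^-1 b a b a) * trace(b) - trace(b^-1 a^-1 b a b a b)   [inverse elimination on b] = -x*y^2*z^2 + x^2*y*z + y^3*z + y*z^3 - 4*y*z + x
trace(a b a b^-1) = trace(a b a) * trace(b) - trace(a b a b)   [inverse elimination on b] = x*y*z - y^2 - z^2 + 2
trace(a^-2 b a b a b^-2) = trace(b a b a b^-2 a^-1) * trace(a) - trace(b a b a b^-2)   [inverse elimination on a] = -x^2*y^2*z^2 + x^3*y*z + x*y^3*z + x*y*z^3 - 5*x*y*z + x^2 + y^2 + z^2 - 2

-x^2*y^2*z^2 + x^3*y*z + x*y^3*z + x*y*z^3 - 5*x*y*z + x^2 + y^2 + z^2 - 2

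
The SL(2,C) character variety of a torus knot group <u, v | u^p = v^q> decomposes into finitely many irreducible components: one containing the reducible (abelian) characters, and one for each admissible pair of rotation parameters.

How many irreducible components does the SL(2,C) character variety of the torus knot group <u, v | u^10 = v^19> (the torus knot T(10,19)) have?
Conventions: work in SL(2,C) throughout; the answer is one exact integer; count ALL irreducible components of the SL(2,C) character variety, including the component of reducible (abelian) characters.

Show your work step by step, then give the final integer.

In the torus knot group T(10,19), u^10 = v^19 is central, so an irreducible representation sends it to +I or -I (Schur).
On an irreducible component, tr(u) is locked at 2*cos(pi*alpha/10) for some alpha in 1..9, and tr(v) at 2*cos(pi*beta/19) for some beta in 1..18.
u^10 = (-1)^alpha I and v^19 = (-1)^beta I must agree, so alpha and beta have equal parity.
count pairs: odd alpha (5 choices) x odd beta (9), plus even alpha (4) x even beta (9): 5*9 + 4*9 = 81.
That is 81 components of irreducible characters, and with the reducible (abelian) component the total is 82.

82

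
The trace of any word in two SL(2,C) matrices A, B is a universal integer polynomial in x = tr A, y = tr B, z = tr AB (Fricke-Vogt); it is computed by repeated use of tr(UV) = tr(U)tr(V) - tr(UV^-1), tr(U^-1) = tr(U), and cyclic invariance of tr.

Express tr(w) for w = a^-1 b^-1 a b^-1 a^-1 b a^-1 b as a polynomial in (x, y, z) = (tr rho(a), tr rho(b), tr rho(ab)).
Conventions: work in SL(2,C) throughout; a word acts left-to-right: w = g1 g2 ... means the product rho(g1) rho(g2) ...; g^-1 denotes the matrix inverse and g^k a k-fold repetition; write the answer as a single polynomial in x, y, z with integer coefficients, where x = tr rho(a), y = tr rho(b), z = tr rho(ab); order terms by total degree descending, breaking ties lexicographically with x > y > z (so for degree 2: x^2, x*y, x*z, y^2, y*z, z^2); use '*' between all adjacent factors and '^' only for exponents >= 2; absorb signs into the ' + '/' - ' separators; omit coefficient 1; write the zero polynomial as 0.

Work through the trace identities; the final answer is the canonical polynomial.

tr(b a^-1) = tr(b) * tr(a) - tr(b a) = x*y - z
tr(a^-1 b a^-1) = tr(b a^-1) * tr(a) - tr(b) = x^2*y - x*z - y
tr(b a b) = tr(b) * tr(a b) - tr(a) = y*z - x
tr(b a b a) = tr(a b) * tr(a b) - tr(1)   [split at repeated a] = z^2 - 2
tr(b a^-1 b a) = tr(b a b) * tr(a) - tr(b a b a) = x*y*z - x^2 - z^2 + 2
tr(b^2) = tr(b) * tr(b) - tr(1) = y^2 - 2
tr(a^2 b^2) = tr(a) * tr(b^2 a) - tr(b^2) = x*y*z - x^2 - y^2 + 2
tr(a^2 b) = tr(a) * tr(b a) - tr(b) = x*z - y
tr(b a^2 b^2) = tr(b) * tr(a^2 b^2) - tr(a^2 b) = x*y^2*z - x^2*y - y^3 - x*z + 3*y
tr(a b a^2 b) = tr(a) * tr(b a b a) - tr(b a b) = x*z^2 - y*z - x
tr(a b a^2) = tr(a) * tr(a b a) - tr(a b) = x^2*z - x*y - z
tr(b a^2 b^2 a) = tr(b) * tr(a b a^2 b) - tr(a b a^2) = x*y*z^2 - x^2*z - y^2*z + z
tr(a b^2 a^-1 b a) = tr(b a^2 b^2) * tr(a) - tr(b a^2 b^2 a) = x^2*y^2*z - x^3*y - x*y^3 - x*y*z^2 + y^2*z + 3*x*y - z
tr(a b a b^2) = tr(b) * tr(a b a b) - tr(a b a) = y*z^2 - x*z - y
tr(b a b a b^2) = tr(b) * tr(a b a b^2) - tr(a b a b) = y^2*z^2 - x*y*z - y^2 - z^2 + 2
tr(a b a b a b) = tr(b a) * tr(b a b a) - tr(b^-1 a^-1)   [split at repeated b] = z^3 - 3*z
tr(b a b a b^2 a) = tr(b) * tr(a b a b a b) - tr(a b a b a) = y*z^3 - x*z^2 - 2*y*z + x
tr(a b^2 a^-1 b a b) = tr(b a b a b^2) * tr(a) - tr(b a b a b^2 a) = x*y^2*z^2 - x^2*y*z - y*z^3 - x*y^2 + 2*y*z + x
tr(b^2 a^-1 b a b^-1 a) = tr(a b^2 a^-1 b a) * tr(b) - tr(a b^2 a^-1 b a b) = x^2*y^3*z - x^3*y^2 - x*y^4 - 2*x*y^2*z^2 + x^2*y*z + y^3*z + y*z^3 + 4*x*y^2 - 3*y*z - x
tr(b a^-1 b a b^-1 a^-1 b) = tr(b^2 a^-1 b a b^-1) * tr(a) - tr(b^2 a^-1 b a b^-1 a) = -x^2*y^3*z + x^3*y^2 + x*y^4 + 2*x*y^2*z^2 - y^3*z - y*z^3 - x^3 - 4*x*y^2 - x*z^2 + 3*y*z + 3*x
tr(a b a b^2 a) = tr(b) * tr(a^2 b a b) - tr(a^2 b a) = x*y*z^2 - x^2*z - y^2*z + z
tr(b a b^2 a b^-1 a) = tr(a b a b^2 a) * tr(b) - tr(a b a b^2 a b) = x*y^2*z^2 - x^2*y*z - y^3*z - y*z^3 + x*z^2 + 3*y*z - x
tr(b a b^-1 a^-1 b a b) = tr(b a b^2 a b^-1) * tr(a) - tr(b a b^2 a b^-1 a) = -x*y^2*z^2 + 2*x^2*y*z + y^3*z + y*z^3 - x^3 - x*y^2 - x*z^2 - 3*y*z + 3*x
tr(b a b a b a b a) = tr(a b a b) * tr(a b a b) - tr(1)   [split at repeated a] = z^4 - 4*z^2 + 2
tr(a^-1 b a b a b a b) = tr(b a b a b a b) * tr(a) - tr(b a b a b a b a) = x*y*z^3 - x^2*z^2 - z^4 - 2*x*y*z + x^2 + 4*z^2 - 2
tr(b a b^-1 a^-1 b a b a) = tr(a^-1 b a b a b a) * tr(b) - tr(a^-1 b a b a b a b) = -x*y*z^3 + x^2*z^2 + y^2*z^2 + z^4 + x*y*z - x^2 - y^2 - 4*z^2 + 2
tr(b a^-1 b a b^-1 a^-1 b a) = tr(b a b^-1 a^-1 b a b) * tr(a) - tr(b a b^-1 a^-1 b a b a) = -x^2*y^2*z^2 + 2*x^3*y*z + x*y^3*z + 2*x*y*z^3 - x^4 - x^2*y^2 - 2*x^2*z^2 - y^2*z^2 - z^4 - 4*x*y*z + 4*x^2 + y^2 + 4*z^2 - 2
tr(a b^-1 a^-1 b a^-1 b a^-1 b) = tr(b a^-1 b a b^-1 a^-1 b) * tr(a) - tr(b a^-1 b a b^-1 a^-1 b a) = -x^3*y^3*z + x^4*y^2 + x^2*y^4 + 3*x^2*y^2*z^2 - 2*x^3*y*z - 2*x*y^3*z - 3*x*y*z^3 - 3*x^2*y^2 + x^2*z^2 + y^2*z^2 + z^4 + 7*x*y*z - x^2 - y^2 - 4*z^2 + 2
tr(a^-1 b^-1 a b^-1 a^-1 b a^-1 b) = tr(a b^-1 a^-1 b a^-1 b a^-1) * tr(b) - tr(a b^-1 a^-1 b a^-1 b a^-1 b) = x^3*y^3*z - x^4*y^2 - x^2*y^4 - 3*x^2*y^2*z^2 + 2*x^3*y*z + 2*x*y^3*z + 3*x*y*z^3 + 4*x^2*y^2 - x^2*z^2 - y^2*z^2 - z^4 - 8*x*y*z + x^2 + 4*z^2 - 2

x^3*y^3*z - x^4*y^2 - x^2*y^4 - 3*x^2*y^2*z^2 + 2*x^3*y*z + 2*x*y^3*z + 3*x*y*z^3 + 4*x^2*y^2 - x^2*z^2 - y^2*z^2 - z^4 - 8*x*y*z + x^2 + 4*z^2 - 2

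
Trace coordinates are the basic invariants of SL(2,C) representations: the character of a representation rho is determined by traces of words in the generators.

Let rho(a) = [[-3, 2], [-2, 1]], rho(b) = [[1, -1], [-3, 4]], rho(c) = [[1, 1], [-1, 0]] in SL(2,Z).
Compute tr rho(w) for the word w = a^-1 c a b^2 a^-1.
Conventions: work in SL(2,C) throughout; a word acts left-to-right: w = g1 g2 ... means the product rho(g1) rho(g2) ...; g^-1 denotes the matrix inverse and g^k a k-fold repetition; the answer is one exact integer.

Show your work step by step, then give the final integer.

rho(a^-1) = [[1, -2], [2, -3]]
... * rho(c) = [[1, 1], [-1, 0]]  ->  [[3, 1], [5, 2]]
... * rho(a) = [[-3, 2], [-2, 1]]  ->  [[-11, 7], [-19, 12]]
... * rho(b) = [[1, -1], [-3, 4]]  ->  [[-32, 39], [-55, 67]]
... * rho(b) = [[1, -1], [-3, 4]]  ->  [[-149, 188], [-256, 323]]
... * rho(a^-1) = [[1, -2], [2, -3]]  ->  [[227, -266], [390, -457]]
tr = 227 + -457 = -230

-230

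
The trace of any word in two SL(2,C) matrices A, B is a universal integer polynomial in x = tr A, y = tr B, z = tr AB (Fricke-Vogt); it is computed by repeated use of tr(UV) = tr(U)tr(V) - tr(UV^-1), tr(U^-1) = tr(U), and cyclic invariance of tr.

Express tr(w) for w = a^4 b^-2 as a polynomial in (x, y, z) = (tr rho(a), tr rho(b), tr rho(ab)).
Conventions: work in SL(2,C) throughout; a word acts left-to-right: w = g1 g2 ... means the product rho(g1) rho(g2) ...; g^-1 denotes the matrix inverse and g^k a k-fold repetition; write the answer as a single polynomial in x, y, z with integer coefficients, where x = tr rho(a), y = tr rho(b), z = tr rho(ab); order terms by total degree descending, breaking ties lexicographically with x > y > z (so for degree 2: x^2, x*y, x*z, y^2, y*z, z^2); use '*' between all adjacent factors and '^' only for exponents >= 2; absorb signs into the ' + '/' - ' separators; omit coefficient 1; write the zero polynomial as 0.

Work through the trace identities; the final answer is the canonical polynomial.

tr(a^2) = tr(a) tr(a) - tr(1) = x^2 - 2
tr(a^3) = tr(a) tr(a^2) - tr(a) = x^3 - 3*x
tr(a^4) = tr(a) tr(a^3) - tr(a^2) = x^4 - 4*x^2 + 2
tr(a b a) = tr(a) tr(b a) - tr(b) = x*z - y
tr(b a^3) = tr(a) tr(a b a) - tr(a b) = x^2*z - x*y - z
tr(a^4 b) = tr(a) tr(b a^3) - tr(b a^2) = x^3*z - x^2*y - 2*x*z + y
tr(b^-1 a^4) = tr(a^4) tr(b) - tr(a^4 b) = x^4*y - x^3*z - 3*x^2*y + 2*x*z + y
tr(a^4 b^-2) = tr(b^-1 a^4) tr(b) - tr(b^-1 a^4 b) = x^4*y^2 - x^3*y*z - x^4 - 3*x^2*y^2 + 2*x*y*z + 4*x^2 + y^2 - 2

x^4*y^2 - x^3*y*z - x^4 - 3*x^2*y^2 + 2*x*y*z + 4*x^2 + y^2 - 2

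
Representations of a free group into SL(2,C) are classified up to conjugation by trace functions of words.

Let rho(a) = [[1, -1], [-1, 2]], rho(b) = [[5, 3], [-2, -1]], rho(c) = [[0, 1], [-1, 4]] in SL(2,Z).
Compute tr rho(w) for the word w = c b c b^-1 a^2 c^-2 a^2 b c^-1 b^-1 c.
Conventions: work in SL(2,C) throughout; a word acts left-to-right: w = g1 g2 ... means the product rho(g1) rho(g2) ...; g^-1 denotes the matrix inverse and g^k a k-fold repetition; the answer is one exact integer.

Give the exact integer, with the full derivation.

-7322601

rho(c) = [[0, 1], [-1, 4]]
... * rho(b) = [[5, 3], [-2, -1]]  ->  [[-2, -1], [-13, -7]]
... * rho(c) = [[0, 1], [-1, 4]]  ->  [[1, -6], [7, -41]]
... * rho(b^-1) = [[-1, -3], [2, 5]]  ->  [[-13, -33], [-89, -226]]
... * rho(a) = [[1, -1], [-1, 2]]  ->  [[20, -53], [137, -363]]
... * rho(a) = [[1, -1], [-1, 2]]  ->  [[73, -126], [500, -863]]
... * rho(c^-1) = [[4, -1], [1, 0]]  ->  [[166, -73], [1137, -500]]
... * rho(c^-1) = [[4, -1], [1, 0]]  ->  [[591, -166], [4048, -1137]]
... * rho(a) = [[1, -1], [-1, 2]]  ->  [[757, -923], [5185, -6322]]
... * rho(a) = [[1, -1], [-1, 2]]  ->  [[1680, -2603], [11507, -17829]]
... * rho(b) = [[5, 3], [-2, -1]]  ->  [[13606, 7643], [93193, 52350]]
... * rho(c^-1) = [[4, -1], [1, 0]]  ->  [[62067, -13606], [425122, -93193]]
... * rho(b^-1) = [[-1, -3], [2, 5]]  ->  [[-89279, -254231], [-611508, -1741331]]
... * rho(c) = [[0, 1], [-1, 4]]  ->  [[254231, -1106203], [1741331, -7576832]]
tr = 254231 + -7576832 = -7322601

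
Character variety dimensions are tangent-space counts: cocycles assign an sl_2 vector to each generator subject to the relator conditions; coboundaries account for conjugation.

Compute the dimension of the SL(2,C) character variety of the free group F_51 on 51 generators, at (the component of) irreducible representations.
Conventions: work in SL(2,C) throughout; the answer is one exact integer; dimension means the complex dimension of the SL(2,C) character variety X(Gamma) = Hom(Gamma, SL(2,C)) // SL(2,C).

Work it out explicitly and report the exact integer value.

Here Gamma is free of rank 51 — no relator constrains a cocycle.
Z^1(Gamma, Ad rho) = (sl_2)^51: a cocycle is a free choice of one sl_2 vector per generator, so dim Z^1 = 3*51 = 153.
Irreducibility makes the coboundary map sl_2 -> Z^1 injective (trivial centralizer), so dim B^1 = 3.
Therefore dim X = 153 - 3 = 150.

150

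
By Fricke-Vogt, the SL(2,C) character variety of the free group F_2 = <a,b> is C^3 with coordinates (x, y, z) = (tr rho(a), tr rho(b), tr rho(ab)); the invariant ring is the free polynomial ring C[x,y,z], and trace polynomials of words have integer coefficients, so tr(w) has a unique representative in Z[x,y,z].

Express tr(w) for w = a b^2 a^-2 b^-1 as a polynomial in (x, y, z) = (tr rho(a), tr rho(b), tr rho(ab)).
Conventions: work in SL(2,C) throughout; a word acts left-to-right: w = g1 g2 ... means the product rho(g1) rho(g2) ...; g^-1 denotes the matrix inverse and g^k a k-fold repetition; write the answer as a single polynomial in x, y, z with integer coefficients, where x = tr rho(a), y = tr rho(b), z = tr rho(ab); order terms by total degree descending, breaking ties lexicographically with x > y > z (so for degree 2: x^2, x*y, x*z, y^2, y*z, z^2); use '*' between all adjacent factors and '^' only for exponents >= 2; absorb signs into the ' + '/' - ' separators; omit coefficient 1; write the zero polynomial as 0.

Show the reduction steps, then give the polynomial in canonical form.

trace(b^2 a) = trace(b) trace(a b) - trace(a) = y*z - x
so trace(b^2) = trace(b) trace(b) - trace(1) = y^2 - 2
trace(a b^2 a) = trace(a) trace(b^2 a) - trace(b^2) = x*y*z - x^2 - y^2 + 2
reduce: trace(a b a b) = trace(b a) trace(b a) - trace(1) = z^2 - 2
trace(a b a) = trace(a) trace(b a) - trace(b) = x*z - y
so trace(a b^2 a b) = trace(b) trace(a b a b) - trace(a b a) = y*z^2 - x*z - y
trace(b^-1 a b^2 a) = trace(a b^2 a) trace(b) - trace(a b^2 a b) = x*y^2*z - x^2*y - y^3 - y*z^2 + x*z + 3*y
so trace(b^-1 a b^2 a^-1) = trace(b^-1 a b^2) trace(a) - trace(b^-1 a b^2 a) = -x*y^2*z + x^2*y + y^3 + y*z^2 - 3*y
so trace(a b^2 a^-2 b^-1) = trace(b^-1 a b^2 a^-1) trace(a) - trace(b^-1 a b^2) = -x^2*y^2*z + x^3*y + x*y^3 + x*y*z^2 - 3*x*y - z

-x^2*y^2*z + x^3*y + x*y^3 + x*y*z^2 - 3*x*y - z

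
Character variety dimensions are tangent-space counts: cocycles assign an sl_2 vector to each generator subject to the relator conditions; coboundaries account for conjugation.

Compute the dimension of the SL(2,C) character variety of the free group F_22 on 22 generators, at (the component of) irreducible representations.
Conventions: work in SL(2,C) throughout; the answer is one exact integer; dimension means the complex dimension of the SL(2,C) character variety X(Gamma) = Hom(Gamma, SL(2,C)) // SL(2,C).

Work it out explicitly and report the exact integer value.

63

Here Gamma is free of rank 22 — no relator constrains a cocycle.
A cocycle picks one sl_2 vector per generator freely, giving dim Z^1 = 3*22 = 66.
At an irreducible rho the centralizer of the image in sl_2 is 0, so the coboundary map sl_2 -> Z^1 is injective: dim B^1 = 3.
dim X = dim H^1 = dim Z^1 - dim B^1 = 66 - 3 = 63.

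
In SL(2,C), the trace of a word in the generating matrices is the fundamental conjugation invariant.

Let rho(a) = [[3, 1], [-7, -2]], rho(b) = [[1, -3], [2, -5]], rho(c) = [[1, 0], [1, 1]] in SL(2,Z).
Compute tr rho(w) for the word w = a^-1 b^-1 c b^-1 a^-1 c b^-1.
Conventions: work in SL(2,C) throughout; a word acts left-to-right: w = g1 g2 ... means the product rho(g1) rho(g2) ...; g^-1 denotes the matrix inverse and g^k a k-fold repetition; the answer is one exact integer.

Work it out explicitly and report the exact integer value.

-1896

rho(a^-1) = [[-2, -1], [7, 3]]
... * rho(b^-1) = [[-5, 3], [-2, 1]]  ->  [[12, -7], [-41, 24]]
... * rho(c) = [[1, 0], [1, 1]]  ->  [[5, -7], [-17, 24]]
... * rho(b^-1) = [[-5, 3], [-2, 1]]  ->  [[-11, 8], [37, -27]]
... * rho(a^-1) = [[-2, -1], [7, 3]]  ->  [[78, 35], [-263, -118]]
... * rho(c) = [[1, 0], [1, 1]]  ->  [[113, 35], [-381, -118]]
... * rho(b^-1) = [[-5, 3], [-2, 1]]  ->  [[-635, 374], [2141, -1261]]
tr = -635 + -1261 = -1896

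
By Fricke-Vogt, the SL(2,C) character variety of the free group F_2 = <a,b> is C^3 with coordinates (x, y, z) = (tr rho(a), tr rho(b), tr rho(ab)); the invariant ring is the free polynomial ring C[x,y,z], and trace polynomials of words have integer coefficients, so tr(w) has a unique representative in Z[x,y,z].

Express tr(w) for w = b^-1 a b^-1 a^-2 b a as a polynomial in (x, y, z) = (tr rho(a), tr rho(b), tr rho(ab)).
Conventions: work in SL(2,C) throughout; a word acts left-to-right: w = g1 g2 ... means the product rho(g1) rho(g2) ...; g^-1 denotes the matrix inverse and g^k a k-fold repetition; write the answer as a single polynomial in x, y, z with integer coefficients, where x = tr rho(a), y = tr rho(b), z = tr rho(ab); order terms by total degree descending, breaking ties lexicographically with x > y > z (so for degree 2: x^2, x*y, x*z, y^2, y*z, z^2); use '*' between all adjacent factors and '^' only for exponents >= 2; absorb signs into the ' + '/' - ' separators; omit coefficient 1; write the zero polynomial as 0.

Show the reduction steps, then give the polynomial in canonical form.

-x^3*y^2*z + x^4*y + x^2*y^3 + 2*x^2*y*z^2 - x^3*z - x*y^2*z - x*z^3 - 4*x^2*y + 4*x*z + y

apply: tr(b a b) = tr(b) * tr(a b) - tr(a)   [square of b] = y*z - x
tr(b a b a) = tr(a b) * tr(a b) - tr(1)   [split at a repeated a] = z^2 - 2
tr(a^-1 b a b) = tr(b a b) * tr(a) - tr(b a b a)   [inverse elimination on a] = x*y*z - x^2 - z^2 + 2
use: tr(a^-1 b a b^-1) = tr(a^-1 b a) * tr(b) - tr(a^-1 b a b)   [inverse elimination on b] = -x*y*z + x^2 + y^2 + z^2 - 2
tr(b^2) = tr(b) * tr(b) - tr(1)   [square of b] = y^2 - 2
tr(b a^2 b) = tr(a) * tr(b^2 a) - tr(b^2)   [square of a] = x*y*z - x^2 - y^2 + 2
apply: tr(b a^2 b a) = tr(a) * tr(b a b a) - tr(b a b)   [square of a] = x*z^2 - y*z - x
tr(a b a^-1 b a) = tr(b a^2 b) * tr(a) - tr(b a^2 b a)   [inverse elimination on a] = x^2*y*z - x^3 - x*y^2 - x*z^2 + y*z + 3*x
apply: tr(a b a) = tr(a) * tr(b a) - tr(b)   [square of a] = x*z - y
tr(b a b a b) = tr(b) * tr(a b a b) - tr(a b a)   [square of b] = y*z^2 - x*z - y
tr(b a b a b a) = tr(b a) * tr(b a b a) - tr(b^-1 a^-1)   [split at a repeated b] = z^3 - 3*z
tr(a b a^-1 b a b) = tr(b a b a b) * tr(a) - tr(b a b a b a)   [inverse elimination on a] = x*y*z^2 - x^2*z - z^3 - x*y + 3*z
tr(b a b^-1 a b a^-1) = tr(a b a^-1 b a) * tr(b) - tr(a b a^-1 b a b)   [inverse elimination on b] = x^2*y^2*z - x^3*y - x*y^3 - 2*x*y*z^2 + x^2*z + y^2*z + z^3 + 4*x*y - 3*z
tr(b a b^-1 a b) = tr(a b^2 a) * tr(b) - tr(a b^2 a b)   [inverse elimination on b] = x*y^2*z - x^2*y - y^3 - y*z^2 + x*z + 3*y
tr(a^-2 b a b^-1 a b) = tr(b a b^-1 a b a^-1) * tr(a) - tr(b a b^-1 a b)   [inverse elimination on a] = x^3*y^2*z - x^4*y - x^2*y^3 - 2*x^2*y*z^2 + x^3*z + x*z^3 + 5*x^2*y + y^3 + y*z^2 - 4*x*z - 3*y
tr(b^-1 a b^-1 a^-2 b a) = tr(a^-2 b a b^-1 a) * tr(b) - tr(a^-2 b a b^-1 a b)   [inverse elimination on b] = -x^3*y^2*z + x^4*y + x^2*y^3 + 2*x^2*y*z^2 - x^3*z - x*y^2*z - x*z^3 - 4*x^2*y + 4*x*z + y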